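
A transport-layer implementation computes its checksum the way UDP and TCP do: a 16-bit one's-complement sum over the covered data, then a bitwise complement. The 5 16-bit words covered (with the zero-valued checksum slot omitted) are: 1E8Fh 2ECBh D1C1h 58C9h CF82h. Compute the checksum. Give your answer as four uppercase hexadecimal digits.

One's-complement addition (fold any carry out of bit 15 back into bit 0):
  0x1E8F + 0x2ECB = 0x04D5A
  0x4D5A + 0xD1C1 = 0x11F1B → wrap carry → 0x1F1C
  0x1F1C + 0x58C9 = 0x077E5
  0x77E5 + 0xCF82 = 0x14767 → wrap carry → 0x4768
One's-complement sum = 0x4768.
Checksum = ~0x4768 & 0xFFFF = 0xB897.

B897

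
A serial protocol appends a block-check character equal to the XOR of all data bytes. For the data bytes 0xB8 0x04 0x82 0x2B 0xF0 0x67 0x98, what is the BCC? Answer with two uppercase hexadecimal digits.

XOR the bytes together:
  start with 0xB8
  0xB8 ⊕ 0x04 = 0xBC
  0xBC ⊕ 0x82 = 0x3E
  0x3E ⊕ 0x2B = 0x15
  0x15 ⊕ 0xF0 = 0xE5
  0xE5 ⊕ 0x67 = 0x82
  0x82 ⊕ 0x98 = 0x1A

1A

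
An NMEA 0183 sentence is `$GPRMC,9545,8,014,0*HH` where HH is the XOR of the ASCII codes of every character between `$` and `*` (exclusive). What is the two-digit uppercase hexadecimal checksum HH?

XOR the ASCII codes of the payload characters:
  'G' = 0x47 → acc = 0x47
  'P' = 0x50 → acc = 0x17
  'R' = 0x52 → acc = 0x45
  'M' = 0x4D → acc = 0x08
  'C' = 0x43 → acc = 0x4B
  ',' = 0x2C → acc = 0x67
  '9' = 0x39 → acc = 0x5E
  '5' = 0x35 → acc = 0x6B
  '4' = 0x34 → acc = 0x5F
  '5' = 0x35 → acc = 0x6A
  ',' = 0x2C → acc = 0x46
  '8' = 0x38 → acc = 0x7E
  ',' = 0x2C → acc = 0x52
  '0' = 0x30 → acc = 0x62
  '1' = 0x31 → acc = 0x53
  '4' = 0x34 → acc = 0x67
  ',' = 0x2C → acc = 0x4B
  '0' = 0x30 → acc = 0x7B
Checksum = 0x7B.

7B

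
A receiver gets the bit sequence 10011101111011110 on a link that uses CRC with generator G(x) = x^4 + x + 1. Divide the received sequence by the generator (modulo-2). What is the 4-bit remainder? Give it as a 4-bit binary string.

1011

Modulo-2 division of 10011101111011110 by 10011:
  pos 0: 10011 XOR 10011 = 00000
  pos 5: 10111 XOR 10011 = 00100
  pos 7: 10010 XOR 10011 = 00001
  pos 11: 11111 XOR 10011 = 01100
  pos 12: 11000 XOR 10011 = 01011
Remainder = 1011 (nonzero — an error is detected).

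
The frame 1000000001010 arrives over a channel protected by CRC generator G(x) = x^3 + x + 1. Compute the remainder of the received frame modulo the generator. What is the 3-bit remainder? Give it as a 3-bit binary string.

110

Modulo-2 division of 1000000001010 by 1011:
  pos 0: 1000 XOR 1011 = 0011
  pos 2: 1100 XOR 1011 = 0111
  pos 3: 1110 XOR 1011 = 0101
  pos 4: 1010 XOR 1011 = 0001
  pos 7: 1010 XOR 1011 = 0001
Remainder = 110 (nonzero — an error is detected).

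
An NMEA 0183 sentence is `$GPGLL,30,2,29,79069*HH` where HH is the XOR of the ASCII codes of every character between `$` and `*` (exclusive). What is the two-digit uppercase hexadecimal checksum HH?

XOR the ASCII codes of the payload characters:
  'G' = 0x47 → acc = 0x47
  'P' = 0x50 → acc = 0x17
  'G' = 0x47 → acc = 0x50
  'L' = 0x4C → acc = 0x1C
  'L' = 0x4C → acc = 0x50
  ',' = 0x2C → acc = 0x7C
  '3' = 0x33 → acc = 0x4F
  '0' = 0x30 → acc = 0x7F
  ',' = 0x2C → acc = 0x53
  '2' = 0x32 → acc = 0x61
  ',' = 0x2C → acc = 0x4D
  '2' = 0x32 → acc = 0x7F
  '9' = 0x39 → acc = 0x46
  ',' = 0x2C → acc = 0x6A
  '7' = 0x37 → acc = 0x5D
  '9' = 0x39 → acc = 0x64
  '0' = 0x30 → acc = 0x54
  '6' = 0x36 → acc = 0x62
  '9' = 0x39 → acc = 0x5B
Checksum = 0x5B.

5B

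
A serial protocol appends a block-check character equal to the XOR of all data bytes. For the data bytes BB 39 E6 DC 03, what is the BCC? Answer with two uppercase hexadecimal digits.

XOR the bytes together:
  start with 0xBB
  0xBB ⊕ 0x39 = 0x82
  0x82 ⊕ 0xE6 = 0x64
  0x64 ⊕ 0xDC = 0xB8
  0xB8 ⊕ 0x03 = 0xBB

BB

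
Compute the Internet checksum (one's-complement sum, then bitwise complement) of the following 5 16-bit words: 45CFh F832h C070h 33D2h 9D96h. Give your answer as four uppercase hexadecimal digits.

One's-complement addition (fold any carry out of bit 15 back into bit 0):
  0x45CF + 0xF832 = 0x13E01 → wrap carry → 0x3E02
  0x3E02 + 0xC070 = 0x0FE72
  0xFE72 + 0x33D2 = 0x13244 → wrap carry → 0x3245
  0x3245 + 0x9D96 = 0x0CFDB
One's-complement sum = 0xCFDB.
Checksum = ~0xCFDB & 0xFFFF = 0x3024.

3024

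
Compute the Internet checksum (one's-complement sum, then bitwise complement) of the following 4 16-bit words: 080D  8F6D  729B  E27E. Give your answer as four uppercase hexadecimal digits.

136B

One's-complement addition (fold any carry out of bit 15 back into bit 0):
  0x080D + 0x8F6D = 0x0977A
  0x977A + 0x729B = 0x10A15 → wrap carry → 0x0A16
  0x0A16 + 0xE27E = 0x0EC94
One's-complement sum = 0xEC94.
Checksum = ~0xEC94 & 0xFFFF = 0x136B.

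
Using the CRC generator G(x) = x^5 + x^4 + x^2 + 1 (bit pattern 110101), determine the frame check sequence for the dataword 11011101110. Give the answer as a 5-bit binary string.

01100

Append 5 zeros: 1101110111000000. Divide by 110101 (XOR where the leading bit is 1):
  pos 0: 110111 XOR 110101 = 000010
  pos 4: 100111 XOR 110101 = 010010
  pos 5: 100100 XOR 110101 = 010001
  pos 6: 100010 XOR 110101 = 010111
  pos 7: 101110 XOR 110101 = 011011
  pos 8: 110110 XOR 110101 = 000011
Remainder (last 5 bits) = 01100. This is the CRC / FCS.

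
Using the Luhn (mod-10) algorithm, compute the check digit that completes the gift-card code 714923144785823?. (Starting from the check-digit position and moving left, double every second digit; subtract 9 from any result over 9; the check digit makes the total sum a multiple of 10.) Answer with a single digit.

Partial digits right→left: 3 2 8 5 8 7 4 4 1 3 2 9 4 1 7
Double every second digit counting from the check-digit position (so the 1st, 3rd, 5th, ... of the partial from the right).
  doubled (with −9 where >9): 6 7 7 8 2 4 8 5 → sum 47
  kept as-is: 2 5 7 4 3 9 1 → sum 31
Total = 47 + 31 = 78.
Check digit = (10 − (78 mod 10)) mod 10 = 2.

2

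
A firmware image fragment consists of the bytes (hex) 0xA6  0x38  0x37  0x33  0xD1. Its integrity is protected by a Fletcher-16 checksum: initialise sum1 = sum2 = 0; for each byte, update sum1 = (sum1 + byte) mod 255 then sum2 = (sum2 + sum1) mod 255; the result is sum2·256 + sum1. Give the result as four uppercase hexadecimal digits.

001B

Running sums (mod 255):
  after byte 0 (0xA6): sum1=166, sum2=166
  after byte 1 (0x38): sum1=222, sum2=133
  after byte 2 (0x37): sum1=22, sum2=155
  after byte 3 (0x33): sum1=73, sum2=228
  after byte 4 (0xD1): sum1=27, sum2=0
Checksum = sum2·256 + sum1 = 0·256 + 27 = 27 = 0x001B.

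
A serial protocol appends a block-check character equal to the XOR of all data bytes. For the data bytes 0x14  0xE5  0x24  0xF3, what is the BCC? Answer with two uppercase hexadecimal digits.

26

XOR the bytes together:
  start with 0x14
  0x14 ⊕ 0xE5 = 0xF1
  0xF1 ⊕ 0x24 = 0xD5
  0xD5 ⊕ 0xF3 = 0x26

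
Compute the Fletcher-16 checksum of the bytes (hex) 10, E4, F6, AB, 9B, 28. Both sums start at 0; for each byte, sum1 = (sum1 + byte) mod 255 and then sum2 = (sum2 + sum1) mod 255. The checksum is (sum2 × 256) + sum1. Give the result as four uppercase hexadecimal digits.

175B

Running sums (mod 255):
  after byte 0 (10): sum1=16, sum2=16
  after byte 1 (E4): sum1=244, sum2=5
  after byte 2 (F6): sum1=235, sum2=240
  after byte 3 (AB): sum1=151, sum2=136
  after byte 4 (9B): sum1=51, sum2=187
  after byte 5 (28): sum1=91, sum2=23
Checksum = sum2·256 + sum1 = 23·256 + 91 = 5979 = 0x175B.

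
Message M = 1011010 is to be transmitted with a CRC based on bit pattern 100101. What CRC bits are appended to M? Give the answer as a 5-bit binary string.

11010

Append 5 zeros: 101101000000. Divide by 100101 (XOR where the leading bit is 1):
  pos 0: 101101 XOR 100101 = 001000
  pos 2: 100000 XOR 100101 = 000101
  pos 5: 101000 XOR 100101 = 001101
Remainder (last 5 bits) = 11010. This is the CRC / FCS.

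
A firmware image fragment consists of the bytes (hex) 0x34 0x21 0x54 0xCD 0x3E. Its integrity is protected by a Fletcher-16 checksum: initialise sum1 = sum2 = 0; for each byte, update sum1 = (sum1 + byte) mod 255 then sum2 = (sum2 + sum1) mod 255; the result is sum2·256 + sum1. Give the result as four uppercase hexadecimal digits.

60B5

Running sums (mod 255):
  after byte 0 (0x34): sum1=52, sum2=52
  after byte 1 (0x21): sum1=85, sum2=137
  after byte 2 (0x54): sum1=169, sum2=51
  after byte 3 (0xCD): sum1=119, sum2=170
  after byte 4 (0x3E): sum1=181, sum2=96
Checksum = sum2·256 + sum1 = 96·256 + 181 = 24757 = 0x60B5.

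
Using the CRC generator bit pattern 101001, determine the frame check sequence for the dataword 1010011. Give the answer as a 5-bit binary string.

01001

Append 5 zeros: 101001100000. Divide by 101001 (XOR where the leading bit is 1):
  pos 0: 101001 XOR 101001 = 000000
  pos 6: 100000 XOR 101001 = 001001
Remainder (last 5 bits) = 01001. This is the CRC / FCS.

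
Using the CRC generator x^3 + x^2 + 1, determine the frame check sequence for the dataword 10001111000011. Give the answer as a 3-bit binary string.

Append 3 zeros: 10001111000011000. Divide by 1101 (XOR where the leading bit is 1):
  pos 0: 1000 XOR 1101 = 0101
  pos 1: 1011 XOR 1101 = 0110
  pos 2: 1101 XOR 1101 = 0000
  pos 6: 1100 XOR 1101 = 0001
  pos 9: 1001 XOR 1101 = 0100
  pos 10: 1001 XOR 1101 = 0100
  pos 11: 1000 XOR 1101 = 0101
  pos 12: 1010 XOR 1101 = 0111
  pos 13: 1110 XOR 1101 = 0011
Remainder (last 3 bits) = 011. This is the CRC / FCS.

011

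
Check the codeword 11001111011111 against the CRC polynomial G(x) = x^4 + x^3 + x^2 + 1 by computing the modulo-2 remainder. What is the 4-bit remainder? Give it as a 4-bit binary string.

0010

Modulo-2 division of 11001111011111 by 11101:
  pos 0: 11001 XOR 11101 = 00100
  pos 2: 10011 XOR 11101 = 01110
  pos 3: 11101 XOR 11101 = 00000
  pos 9: 11111 XOR 11101 = 00010
Remainder = 0010 (nonzero — an error is detected).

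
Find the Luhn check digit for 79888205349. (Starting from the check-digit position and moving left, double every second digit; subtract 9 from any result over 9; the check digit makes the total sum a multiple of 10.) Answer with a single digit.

8

Partial digits right→left: 9 4 3 5 0 2 8 8 8 9 7
Double every second digit counting from the check-digit position (so the 1st, 3rd, 5th, ... of the partial from the right).
  doubled (with −9 where >9): 9 6 0 7 7 5 → sum 34
  kept as-is: 4 5 2 8 9 → sum 28
Total = 34 + 28 = 62.
Check digit = (10 − (62 mod 10)) mod 10 = 8.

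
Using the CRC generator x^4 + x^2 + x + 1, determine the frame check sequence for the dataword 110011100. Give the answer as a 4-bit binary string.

Append 4 zeros: 1100111000000. Divide by 10111 (XOR where the leading bit is 1):
  pos 0: 11001 XOR 10111 = 01110
  pos 1: 11101 XOR 10111 = 01010
  pos 2: 10101 XOR 10111 = 00010
  pos 5: 10000 XOR 10111 = 00111
  pos 7: 11100 XOR 10111 = 01011
  pos 8: 10110 XOR 10111 = 00001
Remainder (last 4 bits) = 0001. This is the CRC / FCS.

0001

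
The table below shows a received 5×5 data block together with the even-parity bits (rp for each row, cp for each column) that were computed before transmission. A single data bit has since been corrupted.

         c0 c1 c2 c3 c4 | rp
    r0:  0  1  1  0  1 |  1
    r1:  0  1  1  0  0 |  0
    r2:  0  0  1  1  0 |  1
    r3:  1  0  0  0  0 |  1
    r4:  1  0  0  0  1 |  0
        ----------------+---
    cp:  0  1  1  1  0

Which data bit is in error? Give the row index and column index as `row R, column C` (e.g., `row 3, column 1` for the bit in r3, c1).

Recompute each row's even parity and compare to rp:
  r0: data parity 1, sent rp 1 → ok
  r1: data parity 0, sent rp 0 → ok
  r2: data parity 0, sent rp 1 → mismatch
  r3: data parity 1, sent rp 1 → ok
  r4: data parity 0, sent rp 0 → ok
Recompute each column's even parity and compare to cp:
  c0: data parity 0, sent cp 0 → ok
  c1: data parity 0, sent cp 1 → mismatch
  c2: data parity 1, sent cp 1 → ok
  c3: data parity 1, sent cp 1 → ok
  c4: data parity 0, sent cp 0 → ok
Exactly one row (r2) and one column (c1) fail → the flipped bit is at their intersection.

row 2, column 1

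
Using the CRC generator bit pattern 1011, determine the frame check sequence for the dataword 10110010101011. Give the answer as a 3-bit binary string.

Append 3 zeros: 10110010101011000. Divide by 1011 (XOR where the leading bit is 1):
  pos 0: 1011 XOR 1011 = 0000
  pos 6: 1010 XOR 1011 = 0001
  pos 9: 1101 XOR 1011 = 0110
  pos 10: 1101 XOR 1011 = 0110
  pos 11: 1100 XOR 1011 = 0111
  pos 12: 1110 XOR 1011 = 0101
  pos 13: 1010 XOR 1011 = 0001
Remainder (last 3 bits) = 001. This is the CRC / FCS.

001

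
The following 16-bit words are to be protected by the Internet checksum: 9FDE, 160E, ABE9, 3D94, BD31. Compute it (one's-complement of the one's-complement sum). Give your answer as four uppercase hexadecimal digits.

One's-complement addition (fold any carry out of bit 15 back into bit 0):
  0x9FDE + 0x160E = 0x0B5EC
  0xB5EC + 0xABE9 = 0x161D5 → wrap carry → 0x61D6
  0x61D6 + 0x3D94 = 0x09F6A
  0x9F6A + 0xBD31 = 0x15C9B → wrap carry → 0x5C9C
One's-complement sum = 0x5C9C.
Checksum = ~0x5C9C & 0xFFFF = 0xA363.

A363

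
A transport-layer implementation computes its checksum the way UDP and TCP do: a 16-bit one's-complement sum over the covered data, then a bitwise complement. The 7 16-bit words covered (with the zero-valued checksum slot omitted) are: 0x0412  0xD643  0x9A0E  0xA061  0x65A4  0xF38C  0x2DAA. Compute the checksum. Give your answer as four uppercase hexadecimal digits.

One's-complement addition (fold any carry out of bit 15 back into bit 0):
  0x0412 + 0xD643 = 0x0DA55
  0xDA55 + 0x9A0E = 0x17463 → wrap carry → 0x7464
  0x7464 + 0xA061 = 0x114C5 → wrap carry → 0x14C6
  0x14C6 + 0x65A4 = 0x07A6A
  0x7A6A + 0xF38C = 0x16DF6 → wrap carry → 0x6DF7
  0x6DF7 + 0x2DAA = 0x09BA1
One's-complement sum = 0x9BA1.
Checksum = ~0x9BA1 & 0xFFFF = 0x645E.

645E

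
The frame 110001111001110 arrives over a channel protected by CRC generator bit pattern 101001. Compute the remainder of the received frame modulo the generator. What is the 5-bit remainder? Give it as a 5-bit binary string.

00000

Modulo-2 division of 110001111001110 by 101001:
  pos 0: 110001 XOR 101001 = 011000
  pos 1: 110001 XOR 101001 = 011000
  pos 2: 110001 XOR 101001 = 011000
  pos 3: 110001 XOR 101001 = 011000
  pos 4: 110000 XOR 101001 = 011001
  pos 5: 110010 XOR 101001 = 011011
  pos 6: 110111 XOR 101001 = 011110
  pos 7: 111101 XOR 101001 = 010100
  pos 8: 101001 XOR 101001 = 000000
Remainder = 00000 (zero — the frame passes the CRC check).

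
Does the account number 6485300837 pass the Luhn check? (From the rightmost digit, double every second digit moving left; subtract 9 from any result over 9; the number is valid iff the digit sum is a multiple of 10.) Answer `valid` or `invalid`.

From the right, keep odd positions and double even positions (subtract 9 from any doubled value over 9):
  doubled (positions 2,4,...): 6 0 6 7 3 → sum 22
  kept (positions 1,3,...): 7 8 0 5 4 → sum 24
Total = 46.
46 mod 10 = 6, so the number is invalid.

invalid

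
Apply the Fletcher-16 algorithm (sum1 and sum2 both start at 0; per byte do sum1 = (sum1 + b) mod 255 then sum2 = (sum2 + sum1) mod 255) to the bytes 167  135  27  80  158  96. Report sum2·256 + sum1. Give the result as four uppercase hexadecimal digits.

Running sums (mod 255):
  after byte 0 (167): sum1=167, sum2=167
  after byte 1 (135): sum1=47, sum2=214
  after byte 2 (27): sum1=74, sum2=33
  after byte 3 (80): sum1=154, sum2=187
  after byte 4 (158): sum1=57, sum2=244
  after byte 5 (96): sum1=153, sum2=142
Checksum = sum2·256 + sum1 = 142·256 + 153 = 36505 = 0x8E99.

8E99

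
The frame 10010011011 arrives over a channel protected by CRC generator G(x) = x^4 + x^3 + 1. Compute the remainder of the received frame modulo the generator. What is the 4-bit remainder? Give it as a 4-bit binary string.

1111

Modulo-2 division of 10010011011 by 11001:
  pos 0: 10010 XOR 11001 = 01011
  pos 1: 10110 XOR 11001 = 01111
  pos 2: 11111 XOR 11001 = 00110
  pos 4: 11010 XOR 11001 = 00011
Remainder = 1111 (nonzero — an error is detected).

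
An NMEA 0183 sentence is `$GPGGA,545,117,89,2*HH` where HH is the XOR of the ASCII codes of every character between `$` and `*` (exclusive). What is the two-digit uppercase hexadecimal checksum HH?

66

XOR the ASCII codes of the payload characters:
  'G' = 0x47 → acc = 0x47
  'P' = 0x50 → acc = 0x17
  'G' = 0x47 → acc = 0x50
  'G' = 0x47 → acc = 0x17
  'A' = 0x41 → acc = 0x56
  ',' = 0x2C → acc = 0x7A
  '5' = 0x35 → acc = 0x4F
  '4' = 0x34 → acc = 0x7B
  '5' = 0x35 → acc = 0x4E
  ',' = 0x2C → acc = 0x62
  '1' = 0x31 → acc = 0x53
  '1' = 0x31 → acc = 0x62
  '7' = 0x37 → acc = 0x55
  ',' = 0x2C → acc = 0x79
  '8' = 0x38 → acc = 0x41
  '9' = 0x39 → acc = 0x78
  ',' = 0x2C → acc = 0x54
  '2' = 0x32 → acc = 0x66
Checksum = 0x66.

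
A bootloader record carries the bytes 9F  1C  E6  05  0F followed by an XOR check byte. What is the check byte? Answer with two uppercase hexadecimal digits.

6F

XOR the bytes together:
  start with 0x9F
  0x9F ⊕ 0x1C = 0x83
  0x83 ⊕ 0xE6 = 0x65
  0x65 ⊕ 0x05 = 0x60
  0x60 ⊕ 0x0F = 0x6F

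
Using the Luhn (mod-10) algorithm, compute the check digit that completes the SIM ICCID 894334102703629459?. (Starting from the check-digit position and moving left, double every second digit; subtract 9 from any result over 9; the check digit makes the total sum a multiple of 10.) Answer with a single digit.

Partial digits right→left: 9 5 4 9 2 6 3 0 7 2 0 1 4 3 3 4 9 8
Double every second digit counting from the check-digit position (so the 1st, 3rd, 5th, ... of the partial from the right).
  doubled (with −9 where >9): 9 8 4 6 5 0 8 6 9 → sum 55
  kept as-is: 5 9 6 0 2 1 3 4 8 → sum 38
Total = 55 + 38 = 93.
Check digit = (10 − (93 mod 10)) mod 10 = 7.

7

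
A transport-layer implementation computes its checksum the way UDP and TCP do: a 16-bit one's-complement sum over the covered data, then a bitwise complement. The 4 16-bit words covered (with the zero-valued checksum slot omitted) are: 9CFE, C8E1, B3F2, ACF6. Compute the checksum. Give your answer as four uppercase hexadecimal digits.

3936

One's-complement addition (fold any carry out of bit 15 back into bit 0):
  0x9CFE + 0xC8E1 = 0x165DF → wrap carry → 0x65E0
  0x65E0 + 0xB3F2 = 0x119D2 → wrap carry → 0x19D3
  0x19D3 + 0xACF6 = 0x0C6C9
One's-complement sum = 0xC6C9.
Checksum = ~0xC6C9 & 0xFFFF = 0x3936.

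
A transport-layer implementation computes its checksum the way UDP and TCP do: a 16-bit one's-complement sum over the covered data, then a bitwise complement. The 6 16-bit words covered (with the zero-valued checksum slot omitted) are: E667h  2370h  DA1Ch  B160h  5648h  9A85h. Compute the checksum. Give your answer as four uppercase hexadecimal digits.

One's-complement addition (fold any carry out of bit 15 back into bit 0):
  0xE667 + 0x2370 = 0x109D7 → wrap carry → 0x09D8
  0x09D8 + 0xDA1C = 0x0E3F4
  0xE3F4 + 0xB160 = 0x19554 → wrap carry → 0x9555
  0x9555 + 0x5648 = 0x0EB9D
  0xEB9D + 0x9A85 = 0x18622 → wrap carry → 0x8623
One's-complement sum = 0x8623.
Checksum = ~0x8623 & 0xFFFF = 0x79DC.

79DC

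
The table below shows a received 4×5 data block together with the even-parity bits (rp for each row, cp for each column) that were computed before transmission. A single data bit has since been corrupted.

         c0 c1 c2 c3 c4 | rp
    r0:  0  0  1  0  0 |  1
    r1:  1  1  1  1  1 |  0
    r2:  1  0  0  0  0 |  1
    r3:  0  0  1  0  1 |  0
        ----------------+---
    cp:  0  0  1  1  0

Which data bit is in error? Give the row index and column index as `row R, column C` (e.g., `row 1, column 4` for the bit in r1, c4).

row 1, column 1

Recompute each row's even parity and compare to rp:
  r0: data parity 1, sent rp 1 → ok
  r1: data parity 1, sent rp 0 → mismatch
  r2: data parity 1, sent rp 1 → ok
  r3: data parity 0, sent rp 0 → ok
Recompute each column's even parity and compare to cp:
  c0: data parity 0, sent cp 0 → ok
  c1: data parity 1, sent cp 0 → mismatch
  c2: data parity 1, sent cp 1 → ok
  c3: data parity 1, sent cp 1 → ok
  c4: data parity 0, sent cp 0 → ok
Exactly one row (r1) and one column (c1) fail → the flipped bit is at their intersection.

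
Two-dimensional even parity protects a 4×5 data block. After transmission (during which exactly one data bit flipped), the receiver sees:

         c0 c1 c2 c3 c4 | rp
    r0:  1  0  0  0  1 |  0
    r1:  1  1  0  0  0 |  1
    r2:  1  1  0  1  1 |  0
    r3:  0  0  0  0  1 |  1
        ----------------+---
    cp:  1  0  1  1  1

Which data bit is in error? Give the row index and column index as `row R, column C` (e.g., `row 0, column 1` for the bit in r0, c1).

Recompute each row's even parity and compare to rp:
  r0: data parity 0, sent rp 0 → ok
  r1: data parity 0, sent rp 1 → mismatch
  r2: data parity 0, sent rp 0 → ok
  r3: data parity 1, sent rp 1 → ok
Recompute each column's even parity and compare to cp:
  c0: data parity 1, sent cp 1 → ok
  c1: data parity 0, sent cp 0 → ok
  c2: data parity 0, sent cp 1 → mismatch
  c3: data parity 1, sent cp 1 → ok
  c4: data parity 1, sent cp 1 → ok
Exactly one row (r1) and one column (c2) fail → the flipped bit is at their intersection.

row 1, column 2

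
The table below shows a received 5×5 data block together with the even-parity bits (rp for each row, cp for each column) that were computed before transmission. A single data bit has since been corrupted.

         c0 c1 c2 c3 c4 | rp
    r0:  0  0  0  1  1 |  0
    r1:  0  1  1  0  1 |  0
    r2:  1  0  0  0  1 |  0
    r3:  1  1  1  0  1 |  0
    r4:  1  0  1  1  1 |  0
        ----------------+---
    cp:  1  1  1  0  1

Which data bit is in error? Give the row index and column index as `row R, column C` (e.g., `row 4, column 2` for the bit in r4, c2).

Recompute each row's even parity and compare to rp:
  r0: data parity 0, sent rp 0 → ok
  r1: data parity 1, sent rp 0 → mismatch
  r2: data parity 0, sent rp 0 → ok
  r3: data parity 0, sent rp 0 → ok
  r4: data parity 0, sent rp 0 → ok
Recompute each column's even parity and compare to cp:
  c0: data parity 1, sent cp 1 → ok
  c1: data parity 0, sent cp 1 → mismatch
  c2: data parity 1, sent cp 1 → ok
  c3: data parity 0, sent cp 0 → ok
  c4: data parity 1, sent cp 1 → ok
Exactly one row (r1) and one column (c1) fail → the flipped bit is at their intersection.

row 1, column 1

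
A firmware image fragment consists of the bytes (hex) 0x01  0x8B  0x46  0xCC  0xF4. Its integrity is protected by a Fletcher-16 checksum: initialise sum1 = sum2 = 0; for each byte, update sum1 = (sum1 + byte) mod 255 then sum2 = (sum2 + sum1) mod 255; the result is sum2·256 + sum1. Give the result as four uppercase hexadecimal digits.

Running sums (mod 255):
  after byte 0 (0x01): sum1=1, sum2=1
  after byte 1 (0x8B): sum1=140, sum2=141
  after byte 2 (0x46): sum1=210, sum2=96
  after byte 3 (0xCC): sum1=159, sum2=0
  after byte 4 (0xF4): sum1=148, sum2=148
Checksum = sum2·256 + sum1 = 148·256 + 148 = 38036 = 0x9494.

9494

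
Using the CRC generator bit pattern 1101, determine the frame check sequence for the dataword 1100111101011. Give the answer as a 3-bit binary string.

Append 3 zeros: 1100111101011000. Divide by 1101 (XOR where the leading bit is 1):
  pos 0: 1100 XOR 1101 = 0001
  pos 3: 1111 XOR 1101 = 0010
  pos 5: 1010 XOR 1101 = 0111
  pos 6: 1111 XOR 1101 = 0010
  pos 8: 1001 XOR 1101 = 0100
  pos 9: 1001 XOR 1101 = 0100
  pos 10: 1000 XOR 1101 = 0101
  pos 11: 1010 XOR 1101 = 0111
  pos 12: 1110 XOR 1101 = 0011
Remainder (last 3 bits) = 011. This is the CRC / FCS.

011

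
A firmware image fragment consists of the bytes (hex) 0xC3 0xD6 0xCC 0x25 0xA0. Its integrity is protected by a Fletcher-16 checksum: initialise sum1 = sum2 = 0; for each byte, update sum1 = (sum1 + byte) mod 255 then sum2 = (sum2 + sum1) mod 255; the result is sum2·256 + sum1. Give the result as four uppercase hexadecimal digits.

Running sums (mod 255):
  after byte 0 (0xC3): sum1=195, sum2=195
  after byte 1 (0xD6): sum1=154, sum2=94
  after byte 2 (0xCC): sum1=103, sum2=197
  after byte 3 (0x25): sum1=140, sum2=82
  after byte 4 (0xA0): sum1=45, sum2=127
Checksum = sum2·256 + sum1 = 127·256 + 45 = 32557 = 0x7F2D.

7F2D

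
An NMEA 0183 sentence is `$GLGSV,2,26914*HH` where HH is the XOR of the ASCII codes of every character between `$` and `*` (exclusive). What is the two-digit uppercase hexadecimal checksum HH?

43

XOR the ASCII codes of the payload characters:
  'G' = 0x47 → acc = 0x47
  'L' = 0x4C → acc = 0x0B
  'G' = 0x47 → acc = 0x4C
  'S' = 0x53 → acc = 0x1F
  'V' = 0x56 → acc = 0x49
  ',' = 0x2C → acc = 0x65
  '2' = 0x32 → acc = 0x57
  ',' = 0x2C → acc = 0x7B
  '2' = 0x32 → acc = 0x49
  '6' = 0x36 → acc = 0x7F
  '9' = 0x39 → acc = 0x46
  '1' = 0x31 → acc = 0x77
  '4' = 0x34 → acc = 0x43
Checksum = 0x43.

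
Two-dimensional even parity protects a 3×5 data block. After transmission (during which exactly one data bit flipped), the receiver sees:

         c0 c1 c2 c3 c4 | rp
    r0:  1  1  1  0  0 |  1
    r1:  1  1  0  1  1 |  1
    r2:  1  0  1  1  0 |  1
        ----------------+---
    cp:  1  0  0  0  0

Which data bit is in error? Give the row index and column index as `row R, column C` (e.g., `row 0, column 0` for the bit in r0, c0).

Recompute each row's even parity and compare to rp:
  r0: data parity 1, sent rp 1 → ok
  r1: data parity 0, sent rp 1 → mismatch
  r2: data parity 1, sent rp 1 → ok
Recompute each column's even parity and compare to cp:
  c0: data parity 1, sent cp 1 → ok
  c1: data parity 0, sent cp 0 → ok
  c2: data parity 0, sent cp 0 → ok
  c3: data parity 0, sent cp 0 → ok
  c4: data parity 1, sent cp 0 → mismatch
Exactly one row (r1) and one column (c4) fail → the flipped bit is at their intersection.

row 1, column 4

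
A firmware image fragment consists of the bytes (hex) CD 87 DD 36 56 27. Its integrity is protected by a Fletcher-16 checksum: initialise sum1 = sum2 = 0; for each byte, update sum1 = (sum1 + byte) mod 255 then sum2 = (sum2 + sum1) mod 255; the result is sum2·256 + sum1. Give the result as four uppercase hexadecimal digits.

Running sums (mod 255):
  after byte 0 (CD): sum1=205, sum2=205
  after byte 1 (87): sum1=85, sum2=35
  after byte 2 (DD): sum1=51, sum2=86
  after byte 3 (36): sum1=105, sum2=191
  after byte 4 (56): sum1=191, sum2=127
  after byte 5 (27): sum1=230, sum2=102
Checksum = sum2·256 + sum1 = 102·256 + 230 = 26342 = 0x66E6.

66E6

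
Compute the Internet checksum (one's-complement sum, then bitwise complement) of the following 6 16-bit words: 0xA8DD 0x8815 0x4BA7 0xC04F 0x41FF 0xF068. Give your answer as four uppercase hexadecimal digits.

One's-complement addition (fold any carry out of bit 15 back into bit 0):
  0xA8DD + 0x8815 = 0x130F2 → wrap carry → 0x30F3
  0x30F3 + 0x4BA7 = 0x07C9A
  0x7C9A + 0xC04F = 0x13CE9 → wrap carry → 0x3CEA
  0x3CEA + 0x41FF = 0x07EE9
  0x7EE9 + 0xF068 = 0x16F51 → wrap carry → 0x6F52
One's-complement sum = 0x6F52.
Checksum = ~0x6F52 & 0xFFFF = 0x90AD.

90AD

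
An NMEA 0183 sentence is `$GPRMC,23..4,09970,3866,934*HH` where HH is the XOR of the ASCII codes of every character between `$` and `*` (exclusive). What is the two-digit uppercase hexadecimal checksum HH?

XOR the ASCII codes of the payload characters:
  'G' = 0x47 → acc = 0x47
  'P' = 0x50 → acc = 0x17
  'R' = 0x52 → acc = 0x45
  'M' = 0x4D → acc = 0x08
  'C' = 0x43 → acc = 0x4B
  ',' = 0x2C → acc = 0x67
  '2' = 0x32 → acc = 0x55
  '3' = 0x33 → acc = 0x66
  '.' = 0x2E → acc = 0x48
  '.' = 0x2E → acc = 0x66
  '4' = 0x34 → acc = 0x52
  ',' = 0x2C → acc = 0x7E
  '0' = 0x30 → acc = 0x4E
  '9' = 0x39 → acc = 0x77
  '9' = 0x39 → acc = 0x4E
  '7' = 0x37 → acc = 0x79
  '0' = 0x30 → acc = 0x49
  ',' = 0x2C → acc = 0x65
  '3' = 0x33 → acc = 0x56
  '8' = 0x38 → acc = 0x6E
  '6' = 0x36 → acc = 0x58
  '6' = 0x36 → acc = 0x6E
  ',' = 0x2C → acc = 0x42
  '9' = 0x39 → acc = 0x7B
  '3' = 0x33 → acc = 0x48
  '4' = 0x34 → acc = 0x7C
Checksum = 0x7C.

7C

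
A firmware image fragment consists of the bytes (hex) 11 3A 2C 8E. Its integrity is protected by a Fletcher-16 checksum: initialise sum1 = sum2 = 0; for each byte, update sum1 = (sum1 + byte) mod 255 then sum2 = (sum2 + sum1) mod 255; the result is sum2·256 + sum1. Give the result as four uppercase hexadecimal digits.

D906

Running sums (mod 255):
  after byte 0 (11): sum1=17, sum2=17
  after byte 1 (3A): sum1=75, sum2=92
  after byte 2 (2C): sum1=119, sum2=211
  after byte 3 (8E): sum1=6, sum2=217
Checksum = sum2·256 + sum1 = 217·256 + 6 = 55558 = 0xD906.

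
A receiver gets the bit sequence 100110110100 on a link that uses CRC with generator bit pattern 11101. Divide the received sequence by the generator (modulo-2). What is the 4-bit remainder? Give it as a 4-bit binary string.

Modulo-2 division of 100110110100 by 11101:
  pos 0: 10011 XOR 11101 = 01110
  pos 1: 11100 XOR 11101 = 00001
  pos 5: 11101 XOR 11101 = 00000
Remainder = 0000 (zero — the frame passes the CRC check).

0000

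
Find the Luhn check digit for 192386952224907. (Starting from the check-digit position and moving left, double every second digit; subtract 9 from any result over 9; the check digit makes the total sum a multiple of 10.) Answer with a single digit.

Partial digits right→left: 7 0 9 4 2 2 2 5 9 6 8 3 2 9 1
Double every second digit counting from the check-digit position (so the 1st, 3rd, 5th, ... of the partial from the right).
  doubled (with −9 where >9): 5 9 4 4 9 7 4 2 → sum 44
  kept as-is: 0 4 2 5 6 3 9 → sum 29
Total = 44 + 29 = 73.
Check digit = (10 − (73 mod 10)) mod 10 = 7.

7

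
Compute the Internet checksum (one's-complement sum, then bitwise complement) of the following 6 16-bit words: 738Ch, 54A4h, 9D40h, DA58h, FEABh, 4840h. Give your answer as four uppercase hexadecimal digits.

One's-complement addition (fold any carry out of bit 15 back into bit 0):
  0x738C + 0x54A4 = 0x0C830
  0xC830 + 0x9D40 = 0x16570 → wrap carry → 0x6571
  0x6571 + 0xDA58 = 0x13FC9 → wrap carry → 0x3FCA
  0x3FCA + 0xFEAB = 0x13E75 → wrap carry → 0x3E76
  0x3E76 + 0x4840 = 0x086B6
One's-complement sum = 0x86B6.
Checksum = ~0x86B6 & 0xFFFF = 0x7949.

7949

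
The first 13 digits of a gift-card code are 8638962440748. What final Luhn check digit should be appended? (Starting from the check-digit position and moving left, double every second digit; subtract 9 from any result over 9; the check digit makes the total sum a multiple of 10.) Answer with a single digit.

Partial digits right→left: 8 4 7 0 4 4 2 6 9 8 3 6 8
Double every second digit counting from the check-digit position (so the 1st, 3rd, 5th, ... of the partial from the right).
  doubled (with −9 where >9): 7 5 8 4 9 6 7 → sum 46
  kept as-is: 4 0 4 6 8 6 → sum 28
Total = 46 + 28 = 74.
Check digit = (10 − (74 mod 10)) mod 10 = 6.

6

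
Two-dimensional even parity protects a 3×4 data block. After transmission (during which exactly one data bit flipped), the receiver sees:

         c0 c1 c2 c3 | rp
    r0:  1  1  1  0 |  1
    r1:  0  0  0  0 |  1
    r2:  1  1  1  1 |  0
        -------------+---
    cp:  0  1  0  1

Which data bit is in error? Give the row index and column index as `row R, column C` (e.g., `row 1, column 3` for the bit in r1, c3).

Recompute each row's even parity and compare to rp:
  r0: data parity 1, sent rp 1 → ok
  r1: data parity 0, sent rp 1 → mismatch
  r2: data parity 0, sent rp 0 → ok
Recompute each column's even parity and compare to cp:
  c0: data parity 0, sent cp 0 → ok
  c1: data parity 0, sent cp 1 → mismatch
  c2: data parity 0, sent cp 0 → ok
  c3: data parity 1, sent cp 1 → ok
Exactly one row (r1) and one column (c1) fail → the flipped bit is at their intersection.

row 1, column 1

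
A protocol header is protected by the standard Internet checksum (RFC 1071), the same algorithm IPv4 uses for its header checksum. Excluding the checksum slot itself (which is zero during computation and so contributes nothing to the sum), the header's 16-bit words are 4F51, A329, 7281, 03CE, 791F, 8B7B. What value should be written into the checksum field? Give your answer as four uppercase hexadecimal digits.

One's-complement addition (fold any carry out of bit 15 back into bit 0):
  0x4F51 + 0xA329 = 0x0F27A
  0xF27A + 0x7281 = 0x164FB → wrap carry → 0x64FC
  0x64FC + 0x03CE = 0x068CA
  0x68CA + 0x791F = 0x0E1E9
  0xE1E9 + 0x8B7B = 0x16D64 → wrap carry → 0x6D65
One's-complement sum = 0x6D65.
Checksum = ~0x6D65 & 0xFFFF = 0x929A.

929A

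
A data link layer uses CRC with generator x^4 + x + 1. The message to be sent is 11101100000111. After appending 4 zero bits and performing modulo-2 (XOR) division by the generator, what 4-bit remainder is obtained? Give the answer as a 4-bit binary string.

1100

Append 4 zeros: 111011000001110000. Divide by 10011 (XOR where the leading bit is 1):
  pos 0: 11101 XOR 10011 = 01110
  pos 1: 11101 XOR 10011 = 01110
  pos 2: 11100 XOR 10011 = 01111
  pos 3: 11110 XOR 10011 = 01101
  pos 4: 11010 XOR 10011 = 01001
  pos 5: 10010 XOR 10011 = 00001
  pos 9: 10111 XOR 10011 = 00100
  pos 11: 10000 XOR 10011 = 00011
Remainder (last 4 bits) = 1100. This is the CRC / FCS.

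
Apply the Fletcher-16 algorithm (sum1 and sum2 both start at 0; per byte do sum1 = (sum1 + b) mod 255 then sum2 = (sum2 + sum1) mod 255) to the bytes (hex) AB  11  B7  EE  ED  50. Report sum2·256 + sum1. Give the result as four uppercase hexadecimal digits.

33A1

Running sums (mod 255):
  after byte 0 (AB): sum1=171, sum2=171
  after byte 1 (11): sum1=188, sum2=104
  after byte 2 (B7): sum1=116, sum2=220
  after byte 3 (EE): sum1=99, sum2=64
  after byte 4 (ED): sum1=81, sum2=145
  after byte 5 (50): sum1=161, sum2=51
Checksum = sum2·256 + sum1 = 51·256 + 161 = 13217 = 0x33A1.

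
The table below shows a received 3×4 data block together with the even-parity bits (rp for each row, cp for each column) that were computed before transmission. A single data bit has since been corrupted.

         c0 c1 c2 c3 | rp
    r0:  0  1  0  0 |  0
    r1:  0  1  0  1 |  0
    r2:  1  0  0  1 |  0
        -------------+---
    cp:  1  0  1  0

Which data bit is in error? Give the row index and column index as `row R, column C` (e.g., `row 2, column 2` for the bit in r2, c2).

row 0, column 2

Recompute each row's even parity and compare to rp:
  r0: data parity 1, sent rp 0 → mismatch
  r1: data parity 0, sent rp 0 → ok
  r2: data parity 0, sent rp 0 → ok
Recompute each column's even parity and compare to cp:
  c0: data parity 1, sent cp 1 → ok
  c1: data parity 0, sent cp 0 → ok
  c2: data parity 0, sent cp 1 → mismatch
  c3: data parity 0, sent cp 0 → ok
Exactly one row (r0) and one column (c2) fail → the flipped bit is at their intersection.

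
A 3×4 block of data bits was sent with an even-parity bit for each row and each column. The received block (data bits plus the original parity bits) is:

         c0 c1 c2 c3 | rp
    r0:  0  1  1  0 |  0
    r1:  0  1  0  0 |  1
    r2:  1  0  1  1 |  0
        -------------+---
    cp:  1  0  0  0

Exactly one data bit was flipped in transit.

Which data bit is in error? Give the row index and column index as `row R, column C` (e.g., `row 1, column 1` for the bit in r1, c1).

row 2, column 3

Recompute each row's even parity and compare to rp:
  r0: data parity 0, sent rp 0 → ok
  r1: data parity 1, sent rp 1 → ok
  r2: data parity 1, sent rp 0 → mismatch
Recompute each column's even parity and compare to cp:
  c0: data parity 1, sent cp 1 → ok
  c1: data parity 0, sent cp 0 → ok
  c2: data parity 0, sent cp 0 → ok
  c3: data parity 1, sent cp 0 → mismatch
Exactly one row (r2) and one column (c3) fail → the flipped bit is at their intersection.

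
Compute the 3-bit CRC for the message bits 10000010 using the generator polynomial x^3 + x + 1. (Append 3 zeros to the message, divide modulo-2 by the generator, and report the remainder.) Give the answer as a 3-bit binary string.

101

Append 3 zeros: 10000010000. Divide by 1011 (XOR where the leading bit is 1):
  pos 0: 1000 XOR 1011 = 0011
  pos 2: 1100 XOR 1011 = 0111
  pos 3: 1111 XOR 1011 = 0100
  pos 4: 1000 XOR 1011 = 0011
  pos 6: 1100 XOR 1011 = 0111
  pos 7: 1110 XOR 1011 = 0101
Remainder (last 3 bits) = 101. This is the CRC / FCS.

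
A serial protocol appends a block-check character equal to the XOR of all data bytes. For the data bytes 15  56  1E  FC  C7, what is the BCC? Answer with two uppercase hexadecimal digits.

66

XOR the bytes together:
  start with 0x15
  0x15 ⊕ 0x56 = 0x43
  0x43 ⊕ 0x1E = 0x5D
  0x5D ⊕ 0xFC = 0xA1
  0xA1 ⊕ 0xC7 = 0x66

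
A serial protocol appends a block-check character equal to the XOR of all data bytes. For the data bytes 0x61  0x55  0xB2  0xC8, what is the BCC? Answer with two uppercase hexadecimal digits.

4E

XOR the bytes together:
  start with 0x61
  0x61 ⊕ 0x55 = 0x34
  0x34 ⊕ 0xB2 = 0x86
  0x86 ⊕ 0xC8 = 0x4E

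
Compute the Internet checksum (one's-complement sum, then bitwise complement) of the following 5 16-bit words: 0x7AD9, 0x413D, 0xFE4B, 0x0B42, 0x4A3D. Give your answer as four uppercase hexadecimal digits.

F01D

One's-complement addition (fold any carry out of bit 15 back into bit 0):
  0x7AD9 + 0x413D = 0x0BC16
  0xBC16 + 0xFE4B = 0x1BA61 → wrap carry → 0xBA62
  0xBA62 + 0x0B42 = 0x0C5A4
  0xC5A4 + 0x4A3D = 0x10FE1 → wrap carry → 0x0FE2
One's-complement sum = 0x0FE2.
Checksum = ~0x0FE2 & 0xFFFF = 0xF01D.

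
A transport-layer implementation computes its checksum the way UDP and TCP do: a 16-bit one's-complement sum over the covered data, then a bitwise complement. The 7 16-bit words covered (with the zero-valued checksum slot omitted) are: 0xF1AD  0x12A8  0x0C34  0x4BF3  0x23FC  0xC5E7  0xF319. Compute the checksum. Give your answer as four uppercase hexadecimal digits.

One's-complement addition (fold any carry out of bit 15 back into bit 0):
  0xF1AD + 0x12A8 = 0x10455 → wrap carry → 0x0456
  0x0456 + 0x0C34 = 0x0108A
  0x108A + 0x4BF3 = 0x05C7D
  0x5C7D + 0x23FC = 0x08079
  0x8079 + 0xC5E7 = 0x14660 → wrap carry → 0x4661
  0x4661 + 0xF319 = 0x1397A → wrap carry → 0x397B
One's-complement sum = 0x397B.
Checksum = ~0x397B & 0xFFFF = 0xC684.

C684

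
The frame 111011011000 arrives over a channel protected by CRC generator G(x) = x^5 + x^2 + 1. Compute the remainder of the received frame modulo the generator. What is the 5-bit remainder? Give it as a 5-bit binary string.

01010

Modulo-2 division of 111011011000 by 100101:
  pos 0: 111011 XOR 100101 = 011110
  pos 1: 111100 XOR 100101 = 011001
  pos 2: 110011 XOR 100101 = 010110
  pos 3: 101101 XOR 100101 = 001000
  pos 5: 100000 XOR 100101 = 000101
Remainder = 01010 (nonzero — an error is detected).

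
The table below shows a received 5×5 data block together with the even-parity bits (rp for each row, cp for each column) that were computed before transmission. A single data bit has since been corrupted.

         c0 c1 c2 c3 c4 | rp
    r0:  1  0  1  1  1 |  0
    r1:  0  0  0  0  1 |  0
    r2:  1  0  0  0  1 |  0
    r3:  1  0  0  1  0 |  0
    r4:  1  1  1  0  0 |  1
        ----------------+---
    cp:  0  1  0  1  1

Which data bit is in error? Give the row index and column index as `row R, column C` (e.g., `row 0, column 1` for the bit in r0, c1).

Recompute each row's even parity and compare to rp:
  r0: data parity 0, sent rp 0 → ok
  r1: data parity 1, sent rp 0 → mismatch
  r2: data parity 0, sent rp 0 → ok
  r3: data parity 0, sent rp 0 → ok
  r4: data parity 1, sent rp 1 → ok
Recompute each column's even parity and compare to cp:
  c0: data parity 0, sent cp 0 → ok
  c1: data parity 1, sent cp 1 → ok
  c2: data parity 0, sent cp 0 → ok
  c3: data parity 0, sent cp 1 → mismatch
  c4: data parity 1, sent cp 1 → ok
Exactly one row (r1) and one column (c3) fail → the flipped bit is at their intersection.

row 1, column 3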